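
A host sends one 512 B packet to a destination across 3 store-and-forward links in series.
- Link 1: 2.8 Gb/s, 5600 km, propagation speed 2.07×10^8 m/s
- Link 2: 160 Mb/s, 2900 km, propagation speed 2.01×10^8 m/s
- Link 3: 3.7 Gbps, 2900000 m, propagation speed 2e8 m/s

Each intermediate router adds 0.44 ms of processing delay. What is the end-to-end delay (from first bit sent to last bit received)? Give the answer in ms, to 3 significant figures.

56.9 ms

L = 512 × 8 = 4096 bits.
Transmission delays (L/R per hop): 0.00146286, 0.0256, 0.00110703 ms; sum = 0.0281699 ms.
Propagation delays (d/s per hop): 27.0531, 14.4279, 14.5 ms; sum = 55.981 ms.
Processing at 2 router(s): 2 × 0.44 ms = 0.88 ms.
End-to-end = 56.9 ms.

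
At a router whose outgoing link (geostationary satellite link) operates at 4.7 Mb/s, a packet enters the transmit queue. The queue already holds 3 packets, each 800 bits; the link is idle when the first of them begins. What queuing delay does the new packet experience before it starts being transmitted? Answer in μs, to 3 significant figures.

Each queued packet: L/R = 800/4700000 = 170.213 μs.
3 queued → 510.638 μs.
Queuing delay = 511 μs.

511 μs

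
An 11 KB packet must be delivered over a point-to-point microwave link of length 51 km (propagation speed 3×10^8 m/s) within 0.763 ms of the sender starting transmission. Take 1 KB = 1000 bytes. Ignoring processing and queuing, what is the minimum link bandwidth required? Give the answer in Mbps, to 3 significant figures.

148 Mbps

L = 88000 bits.
Propagation delay = 51000 / 300000000 = 0.17 ms.
Transmission budget = 0.763 − 0.17 = 0.593 ms.
R ≥ L / t_tx = 88000 bits / 0.000593 s = 148 Mbps.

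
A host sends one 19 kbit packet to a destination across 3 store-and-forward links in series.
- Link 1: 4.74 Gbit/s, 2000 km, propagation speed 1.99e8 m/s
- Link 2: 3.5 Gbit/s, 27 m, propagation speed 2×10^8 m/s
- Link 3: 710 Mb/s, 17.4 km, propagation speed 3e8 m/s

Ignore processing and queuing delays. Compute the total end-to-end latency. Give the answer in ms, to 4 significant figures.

L = 19000 bits.
Transmission delays (L/R per hop): 0.00400844, 0.00542857, 0.0267606 ms; sum = 0.0361976 ms.
Propagation delays (d/s per hop): 10.0503, 0.000135, 0.058 ms; sum = 10.1084 ms.
End-to-end = 10.14 ms.

10.14 ms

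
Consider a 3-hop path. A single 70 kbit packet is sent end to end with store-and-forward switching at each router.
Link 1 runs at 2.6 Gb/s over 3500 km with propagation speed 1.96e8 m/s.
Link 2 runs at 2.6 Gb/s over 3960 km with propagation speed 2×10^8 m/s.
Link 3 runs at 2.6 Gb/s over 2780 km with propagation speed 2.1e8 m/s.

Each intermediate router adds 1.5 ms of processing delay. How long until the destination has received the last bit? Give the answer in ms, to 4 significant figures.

53.98 ms

L = 70000 bits.
Transmission delay per hop = L/R = 70000/2600000000 = 0.0269231 ms; 3 hops → 0.0807692 ms.
Propagation delays (d/s per hop): 17.8571, 19.8, 13.2381 ms; sum = 50.8952 ms.
Processing at 2 router(s): 2 × 1.5 ms = 3 ms.
End-to-end = 53.98 ms.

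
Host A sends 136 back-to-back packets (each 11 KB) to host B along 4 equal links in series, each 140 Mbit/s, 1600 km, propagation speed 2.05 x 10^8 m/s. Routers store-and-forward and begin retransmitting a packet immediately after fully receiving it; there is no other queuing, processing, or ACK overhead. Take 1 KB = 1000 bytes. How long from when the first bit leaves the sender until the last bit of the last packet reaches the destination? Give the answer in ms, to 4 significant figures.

118.6 ms

Per-hop transmission t_tx = L/R = 88000/140000000 = 0.628571 ms.
Per-hop propagation t_prop = 1600000/2.05e+08 = 7.80488 ms.
Pipeline fill: first packet needs 4·t_tx to clear all hops; remaining 135 packets each add one t_tx.
Total = (4+136-1)·t_tx + 4·t_prop = 139·0.628571 + 4·7.80488 = 118.6 ms.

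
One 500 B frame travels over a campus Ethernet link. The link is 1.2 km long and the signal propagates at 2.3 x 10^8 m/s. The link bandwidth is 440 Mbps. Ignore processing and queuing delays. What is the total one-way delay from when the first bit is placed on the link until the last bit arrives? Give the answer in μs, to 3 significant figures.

L = 500 × 8 = 4000 bits.
Transmission delay = L/R = 4000 / 440000000 = 9.09091 μs.
Propagation delay = d/s = 1200 m / 2.3e+08 m/s = 5.21739 μs.
Total = 14.3 μs.

14.3 μs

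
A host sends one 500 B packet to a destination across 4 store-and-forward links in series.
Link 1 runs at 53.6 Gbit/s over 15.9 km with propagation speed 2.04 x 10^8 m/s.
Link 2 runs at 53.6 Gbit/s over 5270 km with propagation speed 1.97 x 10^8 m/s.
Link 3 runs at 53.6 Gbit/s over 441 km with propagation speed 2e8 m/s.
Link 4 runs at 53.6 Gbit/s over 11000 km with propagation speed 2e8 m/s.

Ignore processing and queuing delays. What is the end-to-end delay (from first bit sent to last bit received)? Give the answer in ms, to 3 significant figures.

L = 500 × 8 = 4000 bits.
Transmission delay per hop = L/R = 4000/53600000000 = 7.46269e-05 ms; 4 hops → 0.000298507 ms.
Propagation delays (d/s per hop): 0.0779412, 26.7513, 2.205, 55 ms; sum = 84.0342 ms.
End-to-end = 84.0 ms.

84.0 ms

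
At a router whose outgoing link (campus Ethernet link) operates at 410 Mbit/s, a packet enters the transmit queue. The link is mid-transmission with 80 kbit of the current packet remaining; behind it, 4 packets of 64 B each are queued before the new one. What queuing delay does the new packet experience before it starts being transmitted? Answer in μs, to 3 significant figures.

200 μs

Each queued packet: L/R = 512/410000000 = 1.24878 μs.
4 queued → 4.99512 μs.
Plus remaining 80000 bits of current packet: 195.122 μs.
Queuing delay = 200 μs.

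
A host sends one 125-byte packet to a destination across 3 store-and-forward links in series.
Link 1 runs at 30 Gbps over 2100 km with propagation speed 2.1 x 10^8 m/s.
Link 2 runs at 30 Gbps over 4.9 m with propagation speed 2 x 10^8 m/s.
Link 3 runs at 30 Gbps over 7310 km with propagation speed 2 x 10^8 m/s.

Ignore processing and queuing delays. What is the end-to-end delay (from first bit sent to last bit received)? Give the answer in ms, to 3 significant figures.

46.6 ms

L = 125 × 8 = 1000 bits.
Transmission delay per hop = L/R = 1000/30000000000 = 3.33333e-05 ms; 3 hops → 0.0001 ms.
Propagation delays (d/s per hop): 10, 2.45e-05, 36.55 ms; sum = 46.55 ms.
End-to-end = 46.6 ms.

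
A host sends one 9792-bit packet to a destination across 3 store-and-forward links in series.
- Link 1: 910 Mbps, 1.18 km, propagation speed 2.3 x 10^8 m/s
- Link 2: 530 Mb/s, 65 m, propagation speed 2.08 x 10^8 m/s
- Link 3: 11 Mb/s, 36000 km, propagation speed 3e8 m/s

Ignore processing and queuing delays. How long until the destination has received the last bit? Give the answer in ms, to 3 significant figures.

Transmission delays (L/R per hop): 0.0107604, 0.0184755, 0.890182 ms; sum = 0.919418 ms.
Propagation delays (d/s per hop): 0.00513043, 0.0003125, 120 ms; sum = 120.005 ms.
End-to-end = 121 ms.

121 ms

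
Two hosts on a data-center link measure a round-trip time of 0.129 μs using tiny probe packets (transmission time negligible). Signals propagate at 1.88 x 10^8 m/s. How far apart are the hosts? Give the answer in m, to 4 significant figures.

One-way propagation = RTT/2 = 0.0645 μs.
d = s × t = 188000000 × 6.45e-08 = 12.13 m.

12.13 m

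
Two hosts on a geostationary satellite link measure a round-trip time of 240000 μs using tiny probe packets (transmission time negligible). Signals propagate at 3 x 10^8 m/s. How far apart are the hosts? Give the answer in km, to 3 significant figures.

One-way propagation = RTT/2 = 120000 μs.
d = s × t = 300000000 × 0.12 = 36000 km.

36000 km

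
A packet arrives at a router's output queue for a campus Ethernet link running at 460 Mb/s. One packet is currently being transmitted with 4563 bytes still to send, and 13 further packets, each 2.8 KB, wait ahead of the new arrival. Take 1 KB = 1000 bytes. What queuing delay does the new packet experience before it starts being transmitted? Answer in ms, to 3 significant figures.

0.712 ms

Each queued packet: L/R = 22400/460000000 = 0.0486957 ms.
13 queued → 0.633043 ms.
Plus remaining 36504 bits of current packet: 0.0793565 ms.
Queuing delay = 0.712 ms.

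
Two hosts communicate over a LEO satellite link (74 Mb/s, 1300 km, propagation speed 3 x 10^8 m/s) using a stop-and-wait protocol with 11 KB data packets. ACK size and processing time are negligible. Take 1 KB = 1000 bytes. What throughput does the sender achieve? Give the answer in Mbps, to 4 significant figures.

t_tx = L/R = 88000/74000000 = 0.00118919 s.
t_prop = 1300000/300000000 = 0.00433333 s; RTT = 0.00866667 s.
Cycle = t_tx + RTT = 0.00985586 s.
Throughput = L / cycle = 88000 / 0.00985586 = 8.929 Mbps.

8.929 Mbps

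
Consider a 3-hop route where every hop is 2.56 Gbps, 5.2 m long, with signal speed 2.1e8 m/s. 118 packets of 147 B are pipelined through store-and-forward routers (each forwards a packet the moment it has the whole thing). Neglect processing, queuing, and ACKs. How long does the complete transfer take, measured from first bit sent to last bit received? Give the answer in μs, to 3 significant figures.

Per-hop transmission t_tx = L/R = 1176/2560000000 = 0.459375 μs.
Per-hop propagation t_prop = 5.2/210000000 = 0.0247619 μs.
Pipeline fill: first packet needs 3·t_tx to clear all hops; remaining 117 packets each add one t_tx.
Total = (3+118-1)·t_tx + 3·t_prop = 120·0.459375 + 3·0.0247619 = 55.2 μs.

55.2 μs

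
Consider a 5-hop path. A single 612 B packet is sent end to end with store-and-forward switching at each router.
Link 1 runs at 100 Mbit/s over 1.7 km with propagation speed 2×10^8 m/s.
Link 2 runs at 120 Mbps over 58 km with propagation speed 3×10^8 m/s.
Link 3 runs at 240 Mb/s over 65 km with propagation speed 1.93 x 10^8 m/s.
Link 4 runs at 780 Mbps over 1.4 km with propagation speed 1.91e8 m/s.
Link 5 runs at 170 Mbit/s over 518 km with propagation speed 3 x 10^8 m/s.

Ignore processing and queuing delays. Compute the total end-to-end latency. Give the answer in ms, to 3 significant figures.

2.42 ms

L = 612 × 8 = 4896 bits.
Transmission delays (L/R per hop): 0.04896, 0.0408, 0.0204, 0.00627692, 0.0288 ms; sum = 0.145237 ms.
Propagation delays (d/s per hop): 0.0085, 0.193333, 0.336788, 0.00732984, 1.72667 ms; sum = 2.27262 ms.
End-to-end = 2.42 ms.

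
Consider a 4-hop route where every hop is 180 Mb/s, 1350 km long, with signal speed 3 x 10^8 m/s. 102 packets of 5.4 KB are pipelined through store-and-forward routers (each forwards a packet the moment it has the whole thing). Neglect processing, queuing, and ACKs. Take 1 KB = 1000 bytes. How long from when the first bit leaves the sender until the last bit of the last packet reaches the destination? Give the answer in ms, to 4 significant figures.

Per-hop transmission t_tx = L/R = 43200/180000000 = 0.24 ms.
Per-hop propagation t_prop = 1350000/300000000 = 4.5 ms.
Pipeline fill: first packet needs 4·t_tx to clear all hops; remaining 101 packets each add one t_tx.
Total = (4+102-1)·t_tx + 4·t_prop = 105·0.24 + 4·4.5 = 43.20 ms.

43.20 ms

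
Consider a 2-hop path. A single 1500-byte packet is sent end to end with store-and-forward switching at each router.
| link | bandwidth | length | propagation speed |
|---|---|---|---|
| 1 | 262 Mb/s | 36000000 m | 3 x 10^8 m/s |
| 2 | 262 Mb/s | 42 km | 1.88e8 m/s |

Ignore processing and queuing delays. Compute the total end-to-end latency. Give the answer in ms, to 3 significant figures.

L = 1500 × 8 = 12000 bits.
Transmission delay per hop = L/R = 12000/262000000 = 0.0458015 ms; 2 hops → 0.0916031 ms.
Propagation delays (d/s per hop): 120, 0.223404 ms; sum = 120.223 ms.
End-to-end = 120 ms.

120 ms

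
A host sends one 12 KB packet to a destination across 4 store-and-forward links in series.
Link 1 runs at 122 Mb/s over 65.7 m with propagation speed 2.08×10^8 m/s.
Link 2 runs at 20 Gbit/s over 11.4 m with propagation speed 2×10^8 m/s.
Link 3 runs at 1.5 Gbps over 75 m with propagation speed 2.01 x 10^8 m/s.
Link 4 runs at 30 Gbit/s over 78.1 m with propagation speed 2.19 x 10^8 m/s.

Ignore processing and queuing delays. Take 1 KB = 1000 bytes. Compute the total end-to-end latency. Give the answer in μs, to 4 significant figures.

860.0 μs

L = 96000 bits.
Transmission delays (L/R per hop): 786.885, 4.8, 64, 3.2 μs; sum = 858.885 μs.
Propagation delays (d/s per hop): 0.315865, 0.057, 0.373134, 0.356621 μs; sum = 1.10262 μs.
End-to-end = 860.0 μs.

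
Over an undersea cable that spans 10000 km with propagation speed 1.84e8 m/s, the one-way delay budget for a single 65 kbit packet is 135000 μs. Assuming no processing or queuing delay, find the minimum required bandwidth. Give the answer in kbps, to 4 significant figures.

805.9 kbps

Propagation delay = 10000000 / 184000000 = 54347.8 μs.
Transmission budget = 135000 − 54347.8 = 80652.2 μs.
R ≥ L / t_tx = 65000 bits / 0.0806522 s = 805.9 kbps.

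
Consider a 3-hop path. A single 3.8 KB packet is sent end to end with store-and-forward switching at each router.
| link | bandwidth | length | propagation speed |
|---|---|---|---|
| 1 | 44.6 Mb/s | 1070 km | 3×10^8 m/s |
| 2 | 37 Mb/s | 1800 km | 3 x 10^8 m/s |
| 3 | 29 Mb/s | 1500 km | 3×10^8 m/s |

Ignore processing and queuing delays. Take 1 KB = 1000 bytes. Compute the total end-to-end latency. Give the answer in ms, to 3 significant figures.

L = 30400 bits.
Transmission delays (L/R per hop): 0.681614, 0.821622, 1.04828 ms; sum = 2.55151 ms.
Propagation delays (d/s per hop): 3.56667, 6, 5 ms; sum = 14.5667 ms.
End-to-end = 17.1 ms.

17.1 ms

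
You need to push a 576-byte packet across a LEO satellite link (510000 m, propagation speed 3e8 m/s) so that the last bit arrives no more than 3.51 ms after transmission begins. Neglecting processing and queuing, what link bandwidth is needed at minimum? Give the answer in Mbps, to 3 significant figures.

L = 4608 bits.
Propagation delay = 510000 / 300000000 = 1.7 ms.
Transmission budget = 3.51 − 1.7 = 1.81 ms.
R ≥ L / t_tx = 4608 bits / 0.00181 s = 2.55 Mbps.

2.55 Mbps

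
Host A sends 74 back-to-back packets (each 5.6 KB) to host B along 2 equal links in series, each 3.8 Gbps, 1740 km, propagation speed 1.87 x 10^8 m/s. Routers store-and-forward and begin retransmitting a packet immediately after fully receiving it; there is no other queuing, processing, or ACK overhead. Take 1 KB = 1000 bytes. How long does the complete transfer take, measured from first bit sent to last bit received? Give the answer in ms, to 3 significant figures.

Per-hop transmission t_tx = L/R = 44800/3800000000 = 0.0117895 ms.
Per-hop propagation t_prop = 1740000/187000000 = 9.30481 ms.
Pipeline fill: first packet needs 2·t_tx to clear all hops; remaining 73 packets each add one t_tx.
Total = (2+74-1)·t_tx + 2·t_prop = 75·0.0117895 + 2·9.30481 = 19.5 ms.

19.5 ms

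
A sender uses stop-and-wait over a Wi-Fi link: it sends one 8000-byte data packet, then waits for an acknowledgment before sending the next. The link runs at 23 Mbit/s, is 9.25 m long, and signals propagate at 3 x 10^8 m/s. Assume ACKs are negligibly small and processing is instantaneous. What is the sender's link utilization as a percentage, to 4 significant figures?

100.0 %

t_tx = L/R = 64000/23000000 = 0.00278261 s.
t_prop = 9.25/300000000 = 3.08333e-08 s; RTT = 6.16667e-08 s.
Cycle = t_tx + RTT = 0.00278267 s.
Utilization = t_tx / cycle = 0.00278261/0.00278267 = 100.0 %.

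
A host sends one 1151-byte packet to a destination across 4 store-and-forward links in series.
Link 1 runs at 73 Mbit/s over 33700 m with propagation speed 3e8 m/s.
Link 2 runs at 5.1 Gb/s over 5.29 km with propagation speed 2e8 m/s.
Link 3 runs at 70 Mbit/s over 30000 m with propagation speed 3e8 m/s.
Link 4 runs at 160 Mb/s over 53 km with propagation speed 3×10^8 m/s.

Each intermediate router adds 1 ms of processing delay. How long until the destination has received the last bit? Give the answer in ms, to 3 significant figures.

L = 1151 × 8 = 9208 bits.
Transmission delays (L/R per hop): 0.126137, 0.00180549, 0.131543, 0.05755 ms; sum = 0.317035 ms.
Propagation delays (d/s per hop): 0.112333, 0.02645, 0.1, 0.176667 ms; sum = 0.41545 ms.
Processing at 3 router(s): 3 × 1 ms = 3 ms.
End-to-end = 3.73 ms.

3.73 ms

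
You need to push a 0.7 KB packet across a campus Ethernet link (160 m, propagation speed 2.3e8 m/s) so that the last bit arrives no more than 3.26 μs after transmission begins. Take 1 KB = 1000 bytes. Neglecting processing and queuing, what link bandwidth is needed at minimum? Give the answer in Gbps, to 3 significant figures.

2.18 Gbps

L = 5600 bits.
Propagation delay = 160 / 2.3e+08 = 0.695652 μs.
Transmission budget = 3.26 − 0.695652 = 2.56435 μs.
R ≥ L / t_tx = 5600 bits / 2.56435e-06 s = 2.18 Gbps.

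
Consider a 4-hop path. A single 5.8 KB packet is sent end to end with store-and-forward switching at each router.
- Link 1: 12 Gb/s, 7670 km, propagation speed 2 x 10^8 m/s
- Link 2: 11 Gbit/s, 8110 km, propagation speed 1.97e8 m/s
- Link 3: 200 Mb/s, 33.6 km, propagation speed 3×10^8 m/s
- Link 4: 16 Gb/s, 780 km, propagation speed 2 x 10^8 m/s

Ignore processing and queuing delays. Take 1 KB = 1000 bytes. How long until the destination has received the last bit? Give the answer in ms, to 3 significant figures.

83.8 ms

L = 46400 bits.
Transmission delays (L/R per hop): 0.00386667, 0.00421818, 0.232, 0.0029 ms; sum = 0.242985 ms.
Propagation delays (d/s per hop): 38.35, 41.1675, 0.112, 3.9 ms; sum = 83.5295 ms.
End-to-end = 83.8 ms.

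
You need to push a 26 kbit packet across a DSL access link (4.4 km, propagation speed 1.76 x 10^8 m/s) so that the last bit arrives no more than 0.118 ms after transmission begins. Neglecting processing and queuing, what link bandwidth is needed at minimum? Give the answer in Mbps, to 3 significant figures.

Propagation delay = 4400 / 176000000 = 0.025 ms.
Transmission budget = 0.118 − 0.025 = 0.093 ms.
R ≥ L / t_tx = 26000 bits / 9.3e-05 s = 280 Mbps.

280 Mbps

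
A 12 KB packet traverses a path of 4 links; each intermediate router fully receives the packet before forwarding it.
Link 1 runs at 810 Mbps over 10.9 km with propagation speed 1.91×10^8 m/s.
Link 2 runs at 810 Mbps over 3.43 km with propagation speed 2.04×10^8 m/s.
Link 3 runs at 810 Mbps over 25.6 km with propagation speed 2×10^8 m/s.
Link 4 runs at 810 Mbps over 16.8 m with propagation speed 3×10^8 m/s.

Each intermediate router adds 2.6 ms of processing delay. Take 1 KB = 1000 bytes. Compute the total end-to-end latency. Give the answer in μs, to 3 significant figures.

8480 μs

L = 96000 bits.
Transmission delay per hop = L/R = 96000/810000000 = 118.519 μs; 4 hops → 474.074 μs.
Propagation delays (d/s per hop): 57.0681, 16.8137, 128, 0.056 μs; sum = 201.938 μs.
Processing at 3 router(s): 3 × 2.6 ms = 7800 μs.
End-to-end = 8480 μs.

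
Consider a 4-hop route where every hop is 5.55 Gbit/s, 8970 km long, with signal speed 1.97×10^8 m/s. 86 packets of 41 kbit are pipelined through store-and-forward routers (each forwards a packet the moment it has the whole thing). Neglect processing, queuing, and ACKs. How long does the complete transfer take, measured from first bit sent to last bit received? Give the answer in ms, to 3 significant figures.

183 ms

Per-hop transmission t_tx = L/R = 41000/5550000000 = 0.00738739 ms.
Per-hop propagation t_prop = 8970000/197000000 = 45.533 ms.
Pipeline fill: first packet needs 4·t_tx to clear all hops; remaining 85 packets each add one t_tx.
Total = (4+86-1)·t_tx + 4·t_prop = 89·0.00738739 + 4·45.533 = 183 ms.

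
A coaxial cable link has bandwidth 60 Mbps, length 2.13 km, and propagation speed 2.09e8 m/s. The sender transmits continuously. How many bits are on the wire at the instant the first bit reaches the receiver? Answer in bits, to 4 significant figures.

611.5 bits

Propagation delay = 2130 / 209000000 = 1.01914e-05 s.
BDP = R × t_prop = 60000000 × 1.01914e-05 = 611.483 bits.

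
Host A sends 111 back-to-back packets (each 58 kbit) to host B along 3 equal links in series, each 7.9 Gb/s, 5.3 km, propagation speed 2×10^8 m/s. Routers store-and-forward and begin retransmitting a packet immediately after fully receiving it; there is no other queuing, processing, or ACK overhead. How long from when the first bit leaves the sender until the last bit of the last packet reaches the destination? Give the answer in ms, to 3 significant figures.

Per-hop transmission t_tx = L/R = 58000/7900000000 = 0.00734177 ms.
Per-hop propagation t_prop = 5300/200000000 = 0.0265 ms.
Pipeline fill: first packet needs 3·t_tx to clear all hops; remaining 110 packets each add one t_tx.
Total = (3+111-1)·t_tx + 3·t_prop = 113·0.00734177 + 3·0.0265 = 0.909 ms.

0.909 ms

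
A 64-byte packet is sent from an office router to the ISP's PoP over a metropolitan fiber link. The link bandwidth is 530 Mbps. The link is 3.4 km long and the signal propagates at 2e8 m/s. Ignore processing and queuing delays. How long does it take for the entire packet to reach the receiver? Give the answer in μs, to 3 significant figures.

L = 64 × 8 = 512 bits.
Transmission delay = L/R = 512 / 530000000 = 0.966038 μs.
Propagation delay = d/s = 3400 m / 200000000 m/s = 17 μs.
Total = 18.0 μs.

18.0 μs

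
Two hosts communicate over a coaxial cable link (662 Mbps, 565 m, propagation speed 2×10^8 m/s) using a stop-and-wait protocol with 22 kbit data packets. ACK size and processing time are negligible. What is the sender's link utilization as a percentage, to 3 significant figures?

t_tx = L/R = 22000/662000000 = 3.32326e-05 s.
t_prop = 565/200000000 = 2.825e-06 s; RTT = 5.65e-06 s.
Cycle = t_tx + RTT = 3.88826e-05 s.
Utilization = t_tx / cycle = 3.32326e-05/3.88826e-05 = 85.5 %.

85.5 %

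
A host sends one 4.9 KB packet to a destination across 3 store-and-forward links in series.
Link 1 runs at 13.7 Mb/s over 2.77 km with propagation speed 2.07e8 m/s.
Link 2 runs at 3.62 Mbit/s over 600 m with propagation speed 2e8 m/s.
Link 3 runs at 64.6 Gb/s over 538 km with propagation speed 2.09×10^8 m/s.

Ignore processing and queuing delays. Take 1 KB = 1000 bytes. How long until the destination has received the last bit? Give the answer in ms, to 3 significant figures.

16.3 ms

L = 39200 bits.
Transmission delays (L/R per hop): 2.86131, 10.8287, 0.000606811 ms; sum = 13.6906 ms.
Propagation delays (d/s per hop): 0.0133816, 0.003, 2.57416 ms; sum = 2.59054 ms.
End-to-end = 16.3 ms.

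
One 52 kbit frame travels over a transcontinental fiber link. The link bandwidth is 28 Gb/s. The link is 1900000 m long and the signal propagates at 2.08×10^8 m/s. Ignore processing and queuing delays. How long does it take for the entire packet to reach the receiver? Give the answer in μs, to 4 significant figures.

L = 52000 bits.
Transmission delay = L/R = 52000 / 28000000000 = 1.85714 μs.
Propagation delay = d/s = 1900000 m / 208000000 m/s = 9134.62 μs.
Total = 9136 μs.

9136 μs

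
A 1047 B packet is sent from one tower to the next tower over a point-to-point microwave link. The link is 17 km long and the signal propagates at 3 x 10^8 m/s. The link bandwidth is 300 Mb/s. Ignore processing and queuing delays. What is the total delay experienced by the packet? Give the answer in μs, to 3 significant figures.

84.6 μs

L = 1047 × 8 = 8376 bits.
Transmission delay = L/R = 8376 / 300000000 = 27.92 μs.
Propagation delay = d/s = 17000 m / 300000000 m/s = 56.6667 μs.
Total = 84.6 μs.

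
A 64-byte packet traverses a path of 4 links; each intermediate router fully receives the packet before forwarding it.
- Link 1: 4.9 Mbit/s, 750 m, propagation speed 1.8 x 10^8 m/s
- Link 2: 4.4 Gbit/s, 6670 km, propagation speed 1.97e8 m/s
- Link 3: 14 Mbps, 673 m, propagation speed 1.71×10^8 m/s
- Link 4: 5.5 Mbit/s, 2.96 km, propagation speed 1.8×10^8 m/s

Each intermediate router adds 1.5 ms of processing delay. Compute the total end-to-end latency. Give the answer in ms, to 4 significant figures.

L = 64 × 8 = 512 bits.
Transmission delays (L/R per hop): 0.10449, 0.000116364, 0.0365714, 0.0930909 ms; sum = 0.234268 ms.
Propagation delays (d/s per hop): 0.00416667, 33.8579, 0.00393567, 0.0164444 ms; sum = 33.8824 ms.
Processing at 3 router(s): 3 × 1.5 ms = 4.5 ms.
End-to-end = 38.62 ms.

38.62 ms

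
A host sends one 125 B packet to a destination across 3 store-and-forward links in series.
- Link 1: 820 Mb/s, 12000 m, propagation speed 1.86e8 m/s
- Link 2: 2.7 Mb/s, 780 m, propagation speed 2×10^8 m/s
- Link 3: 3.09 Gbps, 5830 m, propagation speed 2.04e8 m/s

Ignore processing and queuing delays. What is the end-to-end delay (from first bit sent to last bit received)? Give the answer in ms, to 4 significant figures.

0.4689 ms

L = 125 × 8 = 1000 bits.
Transmission delays (L/R per hop): 0.00121951, 0.37037, 0.000323625 ms; sum = 0.371914 ms.
Propagation delays (d/s per hop): 0.0645161, 0.0039, 0.0285784 ms; sum = 0.0969946 ms.
End-to-end = 0.4689 ms.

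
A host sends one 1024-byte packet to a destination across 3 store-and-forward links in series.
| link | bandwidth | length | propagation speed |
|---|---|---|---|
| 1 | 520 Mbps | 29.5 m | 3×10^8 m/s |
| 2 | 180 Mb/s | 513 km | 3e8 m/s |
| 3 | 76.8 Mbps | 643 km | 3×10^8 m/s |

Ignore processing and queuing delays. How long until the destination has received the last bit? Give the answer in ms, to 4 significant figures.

4.021 ms

L = 1024 × 8 = 8192 bits.
Transmission delays (L/R per hop): 0.0157538, 0.0455111, 0.106667 ms; sum = 0.167932 ms.
Propagation delays (d/s per hop): 9.83333e-05, 1.71, 2.14333 ms; sum = 3.85343 ms.
End-to-end = 4.021 ms.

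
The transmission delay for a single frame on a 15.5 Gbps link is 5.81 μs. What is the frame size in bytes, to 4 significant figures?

L = R × t_tx = 15500000000 b/s × 5.81e-06 s = 90055 bits.
In bytes: 90055 / 8 = 11260 bytes.

11260 bytes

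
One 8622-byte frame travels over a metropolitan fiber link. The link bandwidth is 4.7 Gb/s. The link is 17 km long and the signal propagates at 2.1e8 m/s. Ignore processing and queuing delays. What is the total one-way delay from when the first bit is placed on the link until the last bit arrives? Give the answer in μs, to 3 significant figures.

L = 8622 × 8 = 68976 bits.
Transmission delay = L/R = 68976 / 4700000000 = 14.6757 μs.
Propagation delay = d/s = 17000 m / 210000000 m/s = 80.9524 μs.
Total = 95.6 μs.

95.6 μs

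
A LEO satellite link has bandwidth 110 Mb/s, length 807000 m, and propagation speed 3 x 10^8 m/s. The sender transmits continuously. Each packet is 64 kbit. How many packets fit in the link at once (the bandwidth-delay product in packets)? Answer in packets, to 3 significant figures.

Propagation delay = 807000 / 300000000 = 0.00269 s.
BDP = R × t_prop = 110000000 × 0.00269 = 295900 bits.
In packets of 64000 bits: 4.62 packets.

4.62 packets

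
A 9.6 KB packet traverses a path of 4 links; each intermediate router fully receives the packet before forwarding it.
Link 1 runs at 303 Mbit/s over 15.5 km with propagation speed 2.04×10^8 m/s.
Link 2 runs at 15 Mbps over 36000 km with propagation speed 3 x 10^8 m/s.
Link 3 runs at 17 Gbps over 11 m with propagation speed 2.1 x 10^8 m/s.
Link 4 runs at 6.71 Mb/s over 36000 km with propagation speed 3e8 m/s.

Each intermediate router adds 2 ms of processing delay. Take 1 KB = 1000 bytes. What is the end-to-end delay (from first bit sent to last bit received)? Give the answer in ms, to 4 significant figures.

262.9 ms

L = 76800 bits.
Transmission delays (L/R per hop): 0.253465, 5.12, 0.00451765, 11.4456 ms; sum = 16.8236 ms.
Propagation delays (d/s per hop): 0.0759804, 120, 5.2381e-05, 120 ms; sum = 240.076 ms.
Processing at 3 router(s): 3 × 2 ms = 6 ms.
End-to-end = 262.9 ms.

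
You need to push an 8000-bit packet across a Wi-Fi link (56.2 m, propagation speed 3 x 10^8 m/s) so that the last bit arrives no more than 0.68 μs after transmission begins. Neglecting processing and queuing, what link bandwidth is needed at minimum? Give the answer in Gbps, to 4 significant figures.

Propagation delay = 56.2 / 300000000 = 0.187333 μs.
Transmission budget = 0.68 − 0.187333 = 0.492667 μs.
R ≥ L / t_tx = 8000 bits / 4.92667e-07 s = 16.24 Gbps.

16.24 Gbps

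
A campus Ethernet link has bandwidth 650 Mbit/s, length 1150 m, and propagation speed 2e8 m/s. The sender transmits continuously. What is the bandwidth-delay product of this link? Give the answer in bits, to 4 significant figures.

Propagation delay = 1150 / 200000000 = 5.75e-06 s.
BDP = R × t_prop = 650000000 × 5.75e-06 = 3737.5 bits.

3738 bits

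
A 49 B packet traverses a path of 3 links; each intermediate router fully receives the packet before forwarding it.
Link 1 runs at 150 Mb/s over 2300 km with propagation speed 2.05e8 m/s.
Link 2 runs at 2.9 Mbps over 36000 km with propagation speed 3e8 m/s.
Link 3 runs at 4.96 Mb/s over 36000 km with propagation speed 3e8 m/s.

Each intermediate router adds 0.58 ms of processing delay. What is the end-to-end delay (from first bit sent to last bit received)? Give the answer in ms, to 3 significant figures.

L = 49 × 8 = 392 bits.
Transmission delays (L/R per hop): 0.00261333, 0.135172, 0.0790323 ms; sum = 0.216818 ms.
Propagation delays (d/s per hop): 11.2195, 120, 120 ms; sum = 251.22 ms.
Processing at 2 router(s): 2 × 0.58 ms = 1.16 ms.
End-to-end = 253 ms.

253 ms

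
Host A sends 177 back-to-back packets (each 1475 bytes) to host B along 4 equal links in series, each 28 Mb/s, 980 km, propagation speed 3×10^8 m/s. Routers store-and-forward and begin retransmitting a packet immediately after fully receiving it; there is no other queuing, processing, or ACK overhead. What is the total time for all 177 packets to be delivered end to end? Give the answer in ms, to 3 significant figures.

88.9 ms

Per-hop transmission t_tx = L/R = 11800/28000000 = 0.421429 ms.
Per-hop propagation t_prop = 980000/300000000 = 3.26667 ms.
Pipeline fill: first packet needs 4·t_tx to clear all hops; remaining 176 packets each add one t_tx.
Total = (4+177-1)·t_tx + 4·t_prop = 180·0.421429 + 4·3.26667 = 88.9 ms.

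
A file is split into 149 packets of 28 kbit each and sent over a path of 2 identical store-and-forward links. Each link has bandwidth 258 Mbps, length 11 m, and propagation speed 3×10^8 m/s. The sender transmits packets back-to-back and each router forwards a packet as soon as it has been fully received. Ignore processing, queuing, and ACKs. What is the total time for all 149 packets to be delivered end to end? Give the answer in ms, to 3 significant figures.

16.3 ms

Per-hop transmission t_tx = L/R = 28000/258000000 = 0.108527 ms.
Per-hop propagation t_prop = 11/300000000 = 3.66667e-05 ms.
Pipeline fill: first packet needs 2·t_tx to clear all hops; remaining 148 packets each add one t_tx.
Total = (2+149-1)·t_tx + 2·t_prop = 150·0.108527 + 2·3.66667e-05 = 16.3 ms.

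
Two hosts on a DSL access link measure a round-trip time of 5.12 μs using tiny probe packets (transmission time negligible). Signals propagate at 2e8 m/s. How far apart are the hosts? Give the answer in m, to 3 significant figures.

512 m

One-way propagation = RTT/2 = 2.56 μs.
d = s × t = 200000000 × 2.56e-06 = 512 m.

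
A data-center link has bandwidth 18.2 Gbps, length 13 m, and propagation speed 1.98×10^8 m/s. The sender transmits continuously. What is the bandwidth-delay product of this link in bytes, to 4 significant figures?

149.4 bytes

Propagation delay = 13 / 198000000 = 6.56566e-08 s.
BDP = R × t_prop = 18200000000 × 6.56566e-08 = 1194.95 bits.
In bytes: 1194.95/8 = 149.4 bytes.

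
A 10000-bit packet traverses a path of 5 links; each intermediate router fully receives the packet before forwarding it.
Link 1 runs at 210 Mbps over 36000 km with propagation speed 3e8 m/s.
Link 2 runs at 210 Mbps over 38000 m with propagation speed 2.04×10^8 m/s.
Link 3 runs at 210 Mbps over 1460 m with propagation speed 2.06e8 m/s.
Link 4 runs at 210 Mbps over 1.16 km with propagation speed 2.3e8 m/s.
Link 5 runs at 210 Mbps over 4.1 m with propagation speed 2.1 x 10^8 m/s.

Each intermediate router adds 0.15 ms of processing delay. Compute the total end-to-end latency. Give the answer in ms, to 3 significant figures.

121 ms

Transmission delay per hop = L/R = 10000/210000000 = 0.047619 ms; 5 hops → 0.238095 ms.
Propagation delays (d/s per hop): 120, 0.186275, 0.00708738, 0.00504348, 1.95238e-05 ms; sum = 120.198 ms.
Processing at 4 router(s): 4 × 0.15 ms = 0.6 ms.
End-to-end = 121 ms.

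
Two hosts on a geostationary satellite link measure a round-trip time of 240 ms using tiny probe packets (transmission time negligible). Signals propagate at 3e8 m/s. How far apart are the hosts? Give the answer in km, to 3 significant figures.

One-way propagation = RTT/2 = 120 ms.
d = s × t = 300000000 × 0.12 = 36000 km.

36000 km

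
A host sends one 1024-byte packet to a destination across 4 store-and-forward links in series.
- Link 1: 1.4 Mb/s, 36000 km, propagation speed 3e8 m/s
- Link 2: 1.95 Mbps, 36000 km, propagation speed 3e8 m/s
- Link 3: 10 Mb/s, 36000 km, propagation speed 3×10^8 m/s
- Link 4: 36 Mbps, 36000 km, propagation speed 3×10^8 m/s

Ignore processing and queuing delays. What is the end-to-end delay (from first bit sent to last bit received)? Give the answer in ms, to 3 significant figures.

491 ms

L = 1024 × 8 = 8192 bits.
Transmission delays (L/R per hop): 5.85143, 4.20103, 0.8192, 0.227556 ms; sum = 11.0992 ms.
Propagation delays (d/s per hop): 120, 120, 120, 120 ms; sum = 480 ms.
End-to-end = 491 ms.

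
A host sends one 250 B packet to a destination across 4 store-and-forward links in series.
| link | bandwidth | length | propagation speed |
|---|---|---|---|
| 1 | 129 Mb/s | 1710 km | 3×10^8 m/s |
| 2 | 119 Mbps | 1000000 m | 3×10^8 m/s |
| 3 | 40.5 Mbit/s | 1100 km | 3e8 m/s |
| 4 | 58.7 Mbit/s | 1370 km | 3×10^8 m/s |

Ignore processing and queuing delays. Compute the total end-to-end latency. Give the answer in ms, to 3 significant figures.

L = 250 × 8 = 2000 bits.
Transmission delays (L/R per hop): 0.0155039, 0.0168067, 0.0493827, 0.0340716 ms; sum = 0.115765 ms.
Propagation delays (d/s per hop): 5.7, 3.33333, 3.66667, 4.56667 ms; sum = 17.2667 ms.
End-to-end = 17.4 ms.

17.4 ms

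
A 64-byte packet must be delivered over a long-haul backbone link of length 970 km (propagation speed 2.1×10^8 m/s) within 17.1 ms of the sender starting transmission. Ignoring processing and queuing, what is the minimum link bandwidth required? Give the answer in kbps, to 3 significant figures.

41.0 kbps

L = 512 bits.
Propagation delay = 970000 / 210000000 = 4.61905 ms.
Transmission budget = 17.1 − 4.61905 = 12.481 ms.
R ≥ L / t_tx = 512 bits / 0.012481 s = 41.0 kbps.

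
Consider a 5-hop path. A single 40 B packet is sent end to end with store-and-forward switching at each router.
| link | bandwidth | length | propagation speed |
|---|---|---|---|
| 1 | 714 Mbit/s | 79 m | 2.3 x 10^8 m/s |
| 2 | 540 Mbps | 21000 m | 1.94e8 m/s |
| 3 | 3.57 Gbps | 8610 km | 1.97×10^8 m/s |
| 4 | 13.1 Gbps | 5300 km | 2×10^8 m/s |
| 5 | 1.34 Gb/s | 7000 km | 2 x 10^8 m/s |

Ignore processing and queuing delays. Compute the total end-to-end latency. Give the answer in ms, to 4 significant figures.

L = 40 × 8 = 320 bits.
Transmission delays (L/R per hop): 0.000448179, 0.000592593, 8.96359e-05, 2.44275e-05, 0.000238806 ms; sum = 0.00139364 ms.
Propagation delays (d/s per hop): 0.000343478, 0.108247, 43.7056, 26.5, 35 ms; sum = 105.314 ms.
End-to-end = 105.3 ms.

105.3 ms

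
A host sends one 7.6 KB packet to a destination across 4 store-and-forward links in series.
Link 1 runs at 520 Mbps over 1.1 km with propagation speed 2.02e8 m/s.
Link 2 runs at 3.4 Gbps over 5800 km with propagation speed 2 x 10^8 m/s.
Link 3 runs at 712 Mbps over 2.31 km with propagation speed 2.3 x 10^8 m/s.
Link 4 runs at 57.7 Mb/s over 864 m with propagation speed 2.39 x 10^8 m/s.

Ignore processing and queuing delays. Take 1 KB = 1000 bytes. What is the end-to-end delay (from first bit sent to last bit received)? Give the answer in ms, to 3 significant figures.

30.3 ms

L = 60800 bits.
Transmission delays (L/R per hop): 0.116923, 0.0178824, 0.0853933, 1.05373 ms; sum = 1.27392 ms.
Propagation delays (d/s per hop): 0.00544554, 29, 0.0100435, 0.00361506 ms; sum = 29.0191 ms.
End-to-end = 30.3 ms.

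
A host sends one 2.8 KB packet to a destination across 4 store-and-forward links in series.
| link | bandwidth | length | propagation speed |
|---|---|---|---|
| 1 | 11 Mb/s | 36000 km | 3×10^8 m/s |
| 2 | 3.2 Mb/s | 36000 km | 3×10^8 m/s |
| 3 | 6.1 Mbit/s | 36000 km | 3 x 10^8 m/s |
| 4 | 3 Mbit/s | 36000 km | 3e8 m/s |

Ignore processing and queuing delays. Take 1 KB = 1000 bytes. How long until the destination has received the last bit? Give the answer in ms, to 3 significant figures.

500 ms

L = 22400 bits.
Transmission delays (L/R per hop): 2.03636, 7, 3.67213, 7.46667 ms; sum = 20.1752 ms.
Propagation delays (d/s per hop): 120, 120, 120, 120 ms; sum = 480 ms.
End-to-end = 500 ms.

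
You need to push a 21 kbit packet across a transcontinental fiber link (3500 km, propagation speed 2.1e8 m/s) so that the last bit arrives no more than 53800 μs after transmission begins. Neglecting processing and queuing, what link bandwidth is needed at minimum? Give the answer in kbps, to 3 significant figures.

Propagation delay = 3500000 / 210000000 = 16666.7 μs.
Transmission budget = 53800 − 16666.7 = 37133.3 μs.
R ≥ L / t_tx = 21000 bits / 0.0371333 s = 566 kbps.

566 kbps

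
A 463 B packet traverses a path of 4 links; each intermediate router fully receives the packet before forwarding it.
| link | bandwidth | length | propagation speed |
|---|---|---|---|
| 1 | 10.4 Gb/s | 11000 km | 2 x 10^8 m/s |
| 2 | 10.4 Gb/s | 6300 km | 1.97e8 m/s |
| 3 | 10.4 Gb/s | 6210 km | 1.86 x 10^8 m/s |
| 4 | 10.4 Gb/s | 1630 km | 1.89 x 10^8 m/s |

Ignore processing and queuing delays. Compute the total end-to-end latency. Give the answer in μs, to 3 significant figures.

129000 μs

L = 463 × 8 = 3704 bits.
Transmission delay per hop = L/R = 3704/10400000000 = 0.356154 μs; 4 hops → 1.42462 μs.
Propagation delays (d/s per hop): 55000, 31979.7, 33387.1, 8624.34 μs; sum = 128991 μs.
End-to-end = 129000 μs.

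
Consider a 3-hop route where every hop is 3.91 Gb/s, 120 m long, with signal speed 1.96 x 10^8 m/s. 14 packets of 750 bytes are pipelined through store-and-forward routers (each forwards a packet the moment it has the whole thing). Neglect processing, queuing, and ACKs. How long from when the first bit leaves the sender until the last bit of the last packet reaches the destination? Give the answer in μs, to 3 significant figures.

Per-hop transmission t_tx = L/R = 6000/3910000000 = 1.53453 μs.
Per-hop propagation t_prop = 120/196000000 = 0.612245 μs.
Pipeline fill: first packet needs 3·t_tx to clear all hops; remaining 13 packets each add one t_tx.
Total = (3+14-1)·t_tx + 3·t_prop = 16·1.53453 + 3·0.612245 = 26.4 μs.

26.4 μs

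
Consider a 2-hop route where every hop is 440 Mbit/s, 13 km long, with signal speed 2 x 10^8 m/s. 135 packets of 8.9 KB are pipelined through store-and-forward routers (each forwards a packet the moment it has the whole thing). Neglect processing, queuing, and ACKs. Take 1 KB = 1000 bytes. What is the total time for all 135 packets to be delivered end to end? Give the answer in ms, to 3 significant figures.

Per-hop transmission t_tx = L/R = 71200/440000000 = 0.161818 ms.
Per-hop propagation t_prop = 13000/200000000 = 0.065 ms.
Pipeline fill: first packet needs 2·t_tx to clear all hops; remaining 134 packets each add one t_tx.
Total = (2+135-1)·t_tx + 2·t_prop = 136·0.161818 + 2·0.065 = 22.1 ms.

22.1 ms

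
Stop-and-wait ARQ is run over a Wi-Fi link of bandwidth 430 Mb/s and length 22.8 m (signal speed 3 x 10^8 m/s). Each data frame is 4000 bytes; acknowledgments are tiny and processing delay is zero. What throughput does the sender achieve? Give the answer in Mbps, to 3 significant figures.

t_tx = L/R = 32000/430000000 = 7.44186e-05 s.
t_prop = 22.8/300000000 = 7.6e-08 s; RTT = 1.52e-07 s.
Cycle = t_tx + RTT = 7.45706e-05 s.
Throughput = L / cycle = 32000 / 7.45706e-05 = 429 Mbps.

429 Mbps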